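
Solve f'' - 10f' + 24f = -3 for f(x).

Characteristic equation r² - 10r + 24 = 0 factors as (r - 6)(r - 4) = 0, so r = 6, 4.
Hence f_h = C1*exp(6*x) + C2*exp(4*x).
For the particular solution try f_p = A0. Substituting and matching coefficients of each power of x gives A0 = -1/8, so f_p = -1/8.

f = -1/8 + C1*exp(6*x) + C2*exp(4*x)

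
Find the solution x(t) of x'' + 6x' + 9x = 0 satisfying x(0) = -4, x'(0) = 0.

Characteristic equation r² + 6r + 9 = 0 has discriminant (6)² - 4·(9) = 0, so r = -3 is a repeated root.
Hence x_h = (C1 + C2*t)*exp(-3*t).
Apply the initial conditions: x(0) = C1 = -4 and x'(0) = C2 - 3*C1 = 0. Solving gives C1 = -4, C2 = -12.

x = -4*exp(-3*t) - 12*t*exp(-3*t)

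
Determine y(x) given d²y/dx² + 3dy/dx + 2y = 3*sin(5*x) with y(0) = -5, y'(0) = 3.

y = -167*exp(-x)/26 - 69*sin(5*x)/754 - 45*cos(5*x)/754 + 43*exp(-2*x)/29

Characteristic equation r² + 3r + 2 = 0 factors as (r + 2)(r + 1) = 0, so r = -2, -1.
Hence y_h = C1*exp(-2*x) + C2*exp(-x).
Try y_p = A*cos(5*x) + B*sin(5*x). Substituting and equating the coefficients of cos(5x) and sin(5x) gives A = -45/754, B = -69/754, so y_p = -69*sin(5*x)/754 - 45*cos(5*x)/754.
General solution: y = -69*sin(5*x)/754 - 45*cos(5*x)/754 + C1*exp(-2*x) + C2*exp(-x).
Apply the initial conditions: y(0) = -45/754 + C1 + C2 = -5 and y'(0) = -345/754 - C2 - 2*C1 = 3. Solving gives C1 = 43/29, C2 = -167/26.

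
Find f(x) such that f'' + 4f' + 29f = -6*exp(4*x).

Characteristic equation r² + 4r + 29 = 0 has discriminant (4)² - 4·(29) = -100 < 0, so r = -2 ± 5i.
Hence f_h = C1*cos(5*x)*exp(-2*x) + C2*exp(-2*x)*sin(5*x).
Try f_p = A*exp(4*x). Substituting into the equation and dividing by exp(4*x) gives A = -6/61, so f_p = -6*exp(4*x)/61.

f = -6*exp(4*x)/61 + C1*cos(5*x)*exp(-2*x) + C2*exp(-2*x)*sin(5*x)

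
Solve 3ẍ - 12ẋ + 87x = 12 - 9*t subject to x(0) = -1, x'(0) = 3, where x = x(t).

Divide through by 3: x'' - 4x' + 29x = 4 - 3*t.
Characteristic equation r² - 4r + 29 = 0 has discriminant (-4)² - 4·(29) = -100 < 0, so r = 2 ± 5i.
Hence x_h = C1*cos(5*t)*exp(2*t) + C2*exp(2*t)*sin(5*t).
For the particular solution try x_p = A0 + A1*t. Substituting and matching coefficients of each power of t gives A0 = 104/841, A1 = -3/29, so x_p = 104/841 - 3*t/29.
General solution: x = 104/841 - 3*t/29 + C1*cos(5*t)*exp(2*t) + C2*exp(2*t)*sin(5*t).
Apply the initial conditions: x(0) = 104/841 + C1 = -1 and x'(0) = -3/29 + 2*C1 + 5*C2 = 3. Solving gives C1 = -945/841, C2 = 900/841.

x = 104/841 - 3*t/29 - 945*cos(5*t)*exp(2*t)/841 + 900*exp(2*t)*sin(5*t)/841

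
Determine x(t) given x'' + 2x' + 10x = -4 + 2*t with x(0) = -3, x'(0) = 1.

x = -11/25 + t/5 - 64*cos(3*t)*exp(-t)/25 - 44*exp(-t)*sin(3*t)/75

Characteristic equation r² + 2r + 10 = 0 has discriminant (2)² - 4·(10) = -36 < 0, so r = -1 ± 3i.
Hence x_h = C1*cos(3*t)*exp(-t) + C2*exp(-t)*sin(3*t).
For the particular solution try x_p = A0 + A1*t. Substituting and matching coefficients of each power of t gives A0 = -11/25, A1 = 1/5, so x_p = -11/25 + t/5.
General solution: x = -11/25 + t/5 + C1*cos(3*t)*exp(-t) + C2*exp(-t)*sin(3*t).
Apply the initial conditions: x(0) = -11/25 + C1 = -3 and x'(0) = 1/5 - C1 + 3*C2 = 1. Solving gives C1 = -64/25, C2 = -44/75.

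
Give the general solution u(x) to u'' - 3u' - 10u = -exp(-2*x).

u = C1*exp(5*x) + C2*exp(-2*x) + x*exp(-2*x)/7

Characteristic equation r² - 3r - 10 = 0 factors as (r - 5)(r + 2) = 0, so r = 5, -2.
Hence u_h = C1*exp(5*x) + C2*exp(-2*x).
Since exp(-2*x) solves the homogeneous equation (r = -2 is a root of multiplicity 1), multiply the trial by x. Try u_p = A*x*exp(-2*x). Substituting into the equation and dividing by exp(-2*x) gives A = 1/7, so u_p = x*exp(-2*x)/7.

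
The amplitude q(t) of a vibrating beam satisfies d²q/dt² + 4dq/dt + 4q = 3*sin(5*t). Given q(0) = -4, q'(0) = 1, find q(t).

q = -3304*exp(-2*t)/841 - 63*sin(5*t)/841 - 60*cos(5*t)/841 - 188*t*exp(-2*t)/29

Characteristic equation r² + 4r + 4 = 0 has discriminant (4)² - 4·(4) = 0, so r = -2 is a repeated root.
Hence q_h = (C1 + C2*t)*exp(-2*t).
Try q_p = A*cos(5*t) + B*sin(5*t). Substituting and equating the coefficients of cos(5t) and sin(5t) gives A = -60/841, B = -63/841, so q_p = -63*sin(5*t)/841 - 60*cos(5*t)/841.
General solution: q = -63*sin(5*t)/841 - 60*cos(5*t)/841 + C1*exp(-2*t) + C2*t*exp(-2*t).
Apply the initial conditions: q(0) = -60/841 + C1 = -4 and q'(0) = -315/841 + C2 - 2*C1 = 1. Solving gives C1 = -3304/841, C2 = -188/29.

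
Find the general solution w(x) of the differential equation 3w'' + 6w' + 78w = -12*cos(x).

Divide through by 3: w'' + 2w' + 26w = -4*cos(x).
Characteristic equation r² + 2r + 26 = 0 has discriminant (2)² - 4·(26) = -100 < 0, so r = -1 ± 5i.
Hence w_h = C1*cos(5*x)*exp(-x) + C2*exp(-x)*sin(5*x).
Try w_p = A*cos(x) + B*sin(x). Substituting and equating the coefficients of cos(x) and sin(x) gives A = -100/629, B = -8/629, so w_p = -100*cos(x)/629 - 8*sin(x)/629.

w = -100*cos(x)/629 - 8*sin(x)/629 + C1*cos(5*x)*exp(-x) + C2*exp(-x)*sin(5*x)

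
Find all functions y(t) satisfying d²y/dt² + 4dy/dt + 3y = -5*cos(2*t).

y = -8*sin(2*t)/13 + cos(2*t)/13 + C1*exp(-t) + C2*exp(-3*t)

Characteristic equation r² + 4r + 3 = 0 factors as (r + 1)(r + 3) = 0, so r = -1, -3.
Hence y_h = C1*exp(-t) + C2*exp(-3*t).
Try y_p = A*cos(2*t) + B*sin(2*t). Substituting and equating the coefficients of cos(2t) and sin(2t) gives A = 1/13, B = -8/13, so y_p = -8*sin(2*t)/13 + cos(2*t)/13.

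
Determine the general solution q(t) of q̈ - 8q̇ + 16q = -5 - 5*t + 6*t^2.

Characteristic equation r² - 8r + 16 = 0 has discriminant (-8)² - 4·(16) = 0, so r = 4 is a repeated root.
Hence q_h = (C1 + C2*t)*exp(4*t).
For the particular solution try q_p = A0 + A1*t + A2*t^2. Substituting and matching coefficients of each power of t gives A0 = -21/64, A1 = 1/16, A2 = 3/8, so q_p = -21/64 + t/16 + 3*t^2/8.

q = -21/64 + t/16 + 3*t**2/8 + C1*exp(4*t) + C2*t*exp(4*t)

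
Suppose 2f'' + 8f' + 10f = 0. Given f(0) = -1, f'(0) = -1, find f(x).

Divide through by 2: f'' + 4f' + 5f = 0.
Characteristic equation r² + 4r + 5 = 0 has discriminant (4)² - 4·(5) = -4 < 0, so r = -2 ± i.
Hence f_h = C1*cos(x)*exp(-2*x) + C2*exp(-2*x)*sin(x).
Apply the initial conditions: f(0) = C1 = -1 and f'(0) = C2 - 2*C1 = -1. Solving gives C1 = -1, C2 = -3.

f = -cos(x)*exp(-2*x) - 3*exp(-2*x)*sin(x)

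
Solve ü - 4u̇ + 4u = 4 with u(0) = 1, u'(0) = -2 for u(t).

u = 1 - 2*t*exp(2*t)

Characteristic equation r² - 4r + 4 = 0 has discriminant (-4)² - 4·(4) = 0, so r = 2 is a repeated root.
Hence u_h = (C1 + C2*t)*exp(2*t).
For the particular solution try u_p = A0. Substituting and matching coefficients of each power of t gives A0 = 1, so u_p = 1.
General solution: u = 1 + C1*exp(2*t) + C2*t*exp(2*t).
Apply the initial conditions: u(0) = 1 + C1 = 1 and u'(0) = C2 + 2*C1 = -2. Solving gives C1 = 0, C2 = -2.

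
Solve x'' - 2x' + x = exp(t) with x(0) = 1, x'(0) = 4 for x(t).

Characteristic equation r² - 2r + 1 = 0 has discriminant (-2)² - 4·(1) = 0, so r = 1 is a repeated root.
Hence x_h = (C1 + C2*t)*exp(t).
Since exp(t) solves the homogeneous equation (r = 1 is a root of multiplicity 2), multiply the trial by t^2. Try x_p = A*t^2*exp(t). Substituting into the equation and dividing by exp(t) gives A = 1/2, so x_p = t^2*exp(t)/2.
General solution: x = C1*exp(t) + t^2*exp(t)/2 + C2*t*exp(t).
Apply the initial conditions: x(0) = C1 = 1 and x'(0) = C1 + C2 = 4. Solving gives C1 = 1, C2 = 3.

x = t**2*exp(t)/2 + 3*t*exp(t) + exp(t)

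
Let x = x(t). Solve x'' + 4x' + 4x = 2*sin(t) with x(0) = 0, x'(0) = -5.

x = -8*cos(t)/25 + 6*sin(t)/25 + 8*exp(-2*t)/25 - 23*t*exp(-2*t)/5

Characteristic equation r² + 4r + 4 = 0 has discriminant (4)² - 4·(4) = 0, so r = -2 is a repeated root.
Hence x_h = (C1 + C2*t)*exp(-2*t).
Try x_p = A*cos(t) + B*sin(t). Substituting and equating the coefficients of cos(t) and sin(t) gives A = -8/25, B = 6/25, so x_p = -8*cos(t)/25 + 6*sin(t)/25.
General solution: x = -8*cos(t)/25 + 6*sin(t)/25 + C1*exp(-2*t) + C2*t*exp(-2*t).
Apply the initial conditions: x(0) = -8/25 + C1 = 0 and x'(0) = 6/25 + C2 - 2*C1 = -5. Solving gives C1 = 8/25, C2 = -23/5.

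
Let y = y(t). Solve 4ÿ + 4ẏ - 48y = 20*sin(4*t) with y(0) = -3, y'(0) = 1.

Divide through by 4: y'' + y' - 12y = 5*sin(4*t).
Characteristic equation r² + r - 12 = 0 factors as (r - 3)(r + 4) = 0, so r = 3, -4.
Hence y_h = C1*exp(3*t) + C2*exp(-4*t).
Try y_p = A*cos(4*t) + B*sin(4*t). Substituting and equating the coefficients of cos(4t) and sin(4t) gives A = -1/40, B = -7/40, so y_p = -7*sin(4*t)/40 - cos(4*t)/40.
General solution: y = -7*sin(4*t)/40 - cos(4*t)/40 + C1*exp(3*t) + C2*exp(-4*t).
Apply the initial conditions: y(0) = -1/40 + C1 + C2 = -3 and y'(0) = -7/10 - 4*C2 + 3*C1 = 1. Solving gives C1 = -51/35, C2 = -85/56.

y = -85*exp(-4*t)/56 - 51*exp(3*t)/35 - 7*sin(4*t)/40 - cos(4*t)/40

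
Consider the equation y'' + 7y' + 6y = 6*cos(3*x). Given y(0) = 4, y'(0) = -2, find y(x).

y = -6*exp(-6*x)/25 - cos(3*x)/25 + 7*sin(3*x)/25 + 107*exp(-x)/25

Characteristic equation r² + 7r + 6 = 0 factors as (r + 1)(r + 6) = 0, so r = -1, -6.
Hence y_h = C1*exp(-x) + C2*exp(-6*x).
Try y_p = A*cos(3*x) + B*sin(3*x). Substituting and equating the coefficients of cos(3x) and sin(3x) gives A = -1/25, B = 7/25, so y_p = -cos(3*x)/25 + 7*sin(3*x)/25.
General solution: y = -cos(3*x)/25 + 7*sin(3*x)/25 + C1*exp(-x) + C2*exp(-6*x).
Apply the initial conditions: y(0) = -1/25 + C1 + C2 = 4 and y'(0) = 21/25 - C1 - 6*C2 = -2. Solving gives C1 = 107/25, C2 = -6/25.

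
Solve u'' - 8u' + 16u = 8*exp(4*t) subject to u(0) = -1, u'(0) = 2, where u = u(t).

u = -exp(4*t) + 4*t**2*exp(4*t) + 6*t*exp(4*t)

Characteristic equation r² - 8r + 16 = 0 has discriminant (-8)² - 4·(16) = 0, so r = 4 is a repeated root.
Hence u_h = (C1 + C2*t)*exp(4*t).
Since exp(4*t) solves the homogeneous equation (r = 4 is a root of multiplicity 2), multiply the trial by t^2. Try u_p = A*t^2*exp(4*t). Substituting into the equation and dividing by exp(4*t) gives A = 4, so u_p = 4*t^2*exp(4*t).
General solution: u = C1*exp(4*t) + 4*t^2*exp(4*t) + C2*t*exp(4*t).
Apply the initial conditions: u(0) = C1 = -1 and u'(0) = C2 + 4*C1 = 2. Solving gives C1 = -1, C2 = 6.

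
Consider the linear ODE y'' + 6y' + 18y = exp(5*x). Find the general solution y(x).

Characteristic equation r² + 6r + 18 = 0 has discriminant (6)² - 4·(18) = -36 < 0, so r = -3 ± 3i.
Hence y_h = C1*cos(3*x)*exp(-3*x) + C2*exp(-3*x)*sin(3*x).
Try y_p = A*exp(5*x). Substituting into the equation and dividing by exp(5*x) gives A = 1/73, so y_p = exp(5*x)/73.

y = exp(5*x)/73 + C1*cos(3*x)*exp(-3*x) + C2*exp(-3*x)*sin(3*x)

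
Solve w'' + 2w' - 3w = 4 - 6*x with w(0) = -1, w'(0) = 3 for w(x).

w = 2*x - exp(x)/2 - exp(-3*x)/2

Characteristic equation r² + 2r - 3 = 0 factors as (r + 3)(r - 1) = 0, so r = -3, 1.
Hence w_h = C1*exp(-3*x) + C2*exp(x).
For the particular solution try w_p = A0 + A1*x. Substituting and matching coefficients of each power of x gives A0 = 0, A1 = 2, so w_p = 2*x.
General solution: w = 2*x + C1*exp(-3*x) + C2*exp(x).
Apply the initial conditions: w(0) = C1 + C2 = -1 and w'(0) = 2 + C2 - 3*C1 = 3. Solving gives C1 = -1/2, C2 = -1/2.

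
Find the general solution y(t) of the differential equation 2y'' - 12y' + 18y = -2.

y = -1/9 + C1*exp(3*t) + C2*t*exp(3*t)

Divide through by 2: y'' - 6y' + 9y = -1.
Characteristic equation r² - 6r + 9 = 0 has discriminant (-6)² - 4·(9) = 0, so r = 3 is a repeated root.
Hence y_h = (C1 + C2*t)*exp(3*t).
For the particular solution try y_p = A0. Substituting and matching coefficients of each power of t gives A0 = -1/9, so y_p = -1/9.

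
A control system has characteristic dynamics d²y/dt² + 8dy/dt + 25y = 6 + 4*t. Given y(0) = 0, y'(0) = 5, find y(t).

Characteristic equation r² + 8r + 25 = 0 has discriminant (8)² - 4·(25) = -36 < 0, so r = -4 ± 3i.
Hence y_h = C1*cos(3*t)*exp(-4*t) + C2*exp(-4*t)*sin(3*t).
For the particular solution try y_p = A0 + A1*t. Substituting and matching coefficients of each power of t gives A0 = 118/625, A1 = 4/25, so y_p = 118/625 + 4*t/25.
General solution: y = 118/625 + 4*t/25 + C1*cos(3*t)*exp(-4*t) + C2*exp(-4*t)*sin(3*t).
Apply the initial conditions: y(0) = 118/625 + C1 = 0 and y'(0) = 4/25 - 4*C1 + 3*C2 = 5. Solving gives C1 = -118/625, C2 = 851/625.

y = 118/625 + 4*t/25 - 118*cos(3*t)*exp(-4*t)/625 + 851*exp(-4*t)*sin(3*t)/625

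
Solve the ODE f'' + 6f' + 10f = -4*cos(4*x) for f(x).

f = -8*sin(4*x)/51 + 2*cos(4*x)/51 + C1*cos(x)*exp(-3*x) + C2*exp(-3*x)*sin(x)

Characteristic equation r² + 6r + 10 = 0 has discriminant (6)² - 4·(10) = -4 < 0, so r = -3 ± i.
Hence f_h = C1*cos(x)*exp(-3*x) + C2*exp(-3*x)*sin(x).
Try f_p = A*cos(4*x) + B*sin(4*x). Substituting and equating the coefficients of cos(4x) and sin(4x) gives A = 2/51, B = -8/51, so f_p = -8*sin(4*x)/51 + 2*cos(4*x)/51.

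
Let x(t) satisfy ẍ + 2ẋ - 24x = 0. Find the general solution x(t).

x = C1*exp(4*t) + C2*exp(-6*t)

Characteristic equation r² + 2r - 24 = 0 factors as (r - 4)(r + 6) = 0, so r = 4, -6.
Hence x_h = C1*exp(4*t) + C2*exp(-6*t).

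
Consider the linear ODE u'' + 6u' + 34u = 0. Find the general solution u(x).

u = C1*cos(5*x)*exp(-3*x) + C2*exp(-3*x)*sin(5*x)

Characteristic equation r² + 6r + 34 = 0 has discriminant (6)² - 4·(34) = -100 < 0, so r = -3 ± 5i.
Hence u_h = C1*cos(5*x)*exp(-3*x) + C2*exp(-3*x)*sin(5*x).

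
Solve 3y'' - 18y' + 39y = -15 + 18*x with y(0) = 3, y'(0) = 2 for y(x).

y = -29/169 + 6*x/13 - 674*exp(3*x)*sin(2*x)/169 + 536*cos(2*x)*exp(3*x)/169

Divide through by 3: y'' - 6y' + 13y = -5 + 6*x.
Characteristic equation r² - 6r + 13 = 0 has discriminant (-6)² - 4·(13) = -16 < 0, so r = 3 ± 2i.
Hence y_h = C1*cos(2*x)*exp(3*x) + C2*exp(3*x)*sin(2*x).
For the particular solution try y_p = A0 + A1*x. Substituting and matching coefficients of each power of x gives A0 = -29/169, A1 = 6/13, so y_p = -29/169 + 6*x/13.
General solution: y = -29/169 + 6*x/13 + C1*cos(2*x)*exp(3*x) + C2*exp(3*x)*sin(2*x).
Apply the initial conditions: y(0) = -29/169 + C1 = 3 and y'(0) = 6/13 + 2*C2 + 3*C1 = 2. Solving gives C1 = 536/169, C2 = -674/169.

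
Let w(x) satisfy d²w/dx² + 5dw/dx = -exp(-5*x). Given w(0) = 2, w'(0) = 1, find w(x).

Characteristic equation r² + 5r = 0 factors as (r + 5)r = 0, so r = -5, 0.
Hence w_h = C1*exp(-5*x) + C2.
Since exp(-5*x) solves the homogeneous equation (r = -5 is a root of multiplicity 1), multiply the trial by x. Try w_p = A*x*exp(-5*x). Substituting into the equation and dividing by exp(-5*x) gives A = 1/5, so w_p = x*exp(-5*x)/5.
General solution: w = C2 + C1*exp(-5*x) + x*exp(-5*x)/5.
Apply the initial conditions: w(0) = C1 + C2 = 2 and w'(0) = 1/5 - 5*C1 = 1. Solving gives C1 = -4/25, C2 = 54/25.

w = 54/25 - 4*exp(-5*x)/25 + x*exp(-5*x)/5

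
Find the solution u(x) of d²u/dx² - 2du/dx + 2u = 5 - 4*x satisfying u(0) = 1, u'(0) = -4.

Characteristic equation r² - 2r + 2 = 0 has discriminant (-2)² - 4·(2) = -4 < 0, so r = 1 ± i.
Hence u_h = C1*cos(x)*exp(x) + C2*exp(x)*sin(x).
For the particular solution try u_p = A0 + A1*x. Substituting and matching coefficients of each power of x gives A0 = 1/2, A1 = -2, so u_p = 1/2 - 2*x.
General solution: u = 1/2 - 2*x + C1*cos(x)*exp(x) + C2*exp(x)*sin(x).
Apply the initial conditions: u(0) = 1/2 + C1 = 1 and u'(0) = -2 + C1 + C2 = -4. Solving gives C1 = 1/2, C2 = -5/2.

u = 1/2 - 2*x + cos(x)*exp(x)/2 - 5*exp(x)*sin(x)/2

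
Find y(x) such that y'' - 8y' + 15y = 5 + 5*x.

Characteristic equation r² - 8r + 15 = 0 factors as (r - 5)(r - 3) = 0, so r = 5, 3.
Hence y_h = C1*exp(5*x) + C2*exp(3*x).
For the particular solution try y_p = A0 + A1*x. Substituting and matching coefficients of each power of x gives A0 = 23/45, A1 = 1/3, so y_p = 23/45 + x/3.

y = 23/45 + x/3 + C1*exp(5*x) + C2*exp(3*x)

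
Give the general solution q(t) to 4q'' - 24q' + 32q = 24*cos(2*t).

Divide through by 4: q'' - 6q' + 8q = 6*cos(2*t).
Characteristic equation r² - 6r + 8 = 0 factors as (r - 2)(r - 4) = 0, so r = 2, 4.
Hence q_h = C1*exp(2*t) + C2*exp(4*t).
Try q_p = A*cos(2*t) + B*sin(2*t). Substituting and equating the coefficients of cos(2t) and sin(2t) gives A = 3/20, B = -9/20, so q_p = -9*sin(2*t)/20 + 3*cos(2*t)/20.

q = -9*sin(2*t)/20 + 3*cos(2*t)/20 + C1*exp(2*t) + C2*exp(4*t)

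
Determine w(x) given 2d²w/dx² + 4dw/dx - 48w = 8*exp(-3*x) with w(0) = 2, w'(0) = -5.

Divide through by 2: w'' + 2w' - 24w = 4*exp(-3*x).
Characteristic equation r² + 2r - 24 = 0 factors as (r - 4)(r + 6) = 0, so r = 4, -6.
Hence w_h = C1*exp(4*x) + C2*exp(-6*x).
Try w_p = A*exp(-3*x). Substituting into the equation and dividing by exp(-3*x) gives A = -4/21, so w_p = -4*exp(-3*x)/21.
General solution: w = -4*exp(-3*x)/21 + C1*exp(4*x) + C2*exp(-6*x).
Apply the initial conditions: w(0) = -4/21 + C1 + C2 = 2 and w'(0) = 4/7 - 6*C2 + 4*C1 = -5. Solving gives C1 = 53/70, C2 = 43/30.

w = -4*exp(-3*x)/21 + 43*exp(-6*x)/30 + 53*exp(4*x)/70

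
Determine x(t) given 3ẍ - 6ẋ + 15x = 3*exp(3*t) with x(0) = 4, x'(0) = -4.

x = exp(3*t)/8 - 33*exp(t)*sin(2*t)/8 + 31*cos(2*t)*exp(t)/8

Divide through by 3: x'' - 2x' + 5x = exp(3*t).
Characteristic equation r² - 2r + 5 = 0 has discriminant (-2)² - 4·(5) = -16 < 0, so r = 1 ± 2i.
Hence x_h = C1*cos(2*t)*exp(t) + C2*exp(t)*sin(2*t).
Try x_p = A*exp(3*t). Substituting into the equation and dividing by exp(3*t) gives A = 1/8, so x_p = exp(3*t)/8.
General solution: x = exp(3*t)/8 + C1*cos(2*t)*exp(t) + C2*exp(t)*sin(2*t).
Apply the initial conditions: x(0) = 1/8 + C1 = 4 and x'(0) = 3/8 + C1 + 2*C2 = -4. Solving gives C1 = 31/8, C2 = -33/8.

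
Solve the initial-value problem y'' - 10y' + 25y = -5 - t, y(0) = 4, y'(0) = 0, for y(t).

Characteristic equation r² - 10r + 25 = 0 has discriminant (-10)² - 4·(25) = 0, so r = 5 is a repeated root.
Hence y_h = (C1 + C2*t)*exp(5*t).
For the particular solution try y_p = A0 + A1*t. Substituting and matching coefficients of each power of t gives A0 = -27/125, A1 = -1/25, so y_p = -27/125 - t/25.
General solution: y = -27/125 - t/25 + C1*exp(5*t) + C2*t*exp(5*t).
Apply the initial conditions: y(0) = -27/125 + C1 = 4 and y'(0) = -1/25 + C2 + 5*C1 = 0. Solving gives C1 = 527/125, C2 = -526/25.

y = -27/125 - t/25 + 527*exp(5*t)/125 - 526*t*exp(5*t)/25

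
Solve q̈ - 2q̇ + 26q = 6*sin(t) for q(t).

Characteristic equation r² - 2r + 26 = 0 has discriminant (-2)² - 4·(26) = -100 < 0, so r = 1 ± 5i.
Hence q_h = C1*cos(5*t)*exp(t) + C2*exp(t)*sin(5*t).
Try q_p = A*cos(t) + B*sin(t). Substituting and equating the coefficients of cos(t) and sin(t) gives A = 12/629, B = 150/629, so q_p = 12*cos(t)/629 + 150*sin(t)/629.

q = 12*cos(t)/629 + 150*sin(t)/629 + C1*cos(5*t)*exp(t) + C2*exp(t)*sin(5*t)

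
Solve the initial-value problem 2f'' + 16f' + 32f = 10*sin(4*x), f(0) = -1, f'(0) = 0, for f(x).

Divide through by 2: f'' + 8f' + 16f = 5*sin(4*x).
Characteristic equation r² + 8r + 16 = 0 has discriminant (8)² - 4·(16) = 0, so r = -4 is a repeated root.
Hence f_h = (C1 + C2*x)*exp(-4*x).
Try f_p = A*cos(4*x) + B*sin(4*x). Substituting and equating the coefficients of cos(4x) and sin(4x) gives A = -5/32, B = 0, so f_p = -5*cos(4*x)/32.
General solution: f = -5*cos(4*x)/32 + C1*exp(-4*x) + C2*x*exp(-4*x).
Apply the initial conditions: f(0) = -5/32 + C1 = -1 and f'(0) = C2 - 4*C1 = 0. Solving gives C1 = -27/32, C2 = -27/8.

f = -27*exp(-4*x)/32 - 5*cos(4*x)/32 - 27*x*exp(-4*x)/8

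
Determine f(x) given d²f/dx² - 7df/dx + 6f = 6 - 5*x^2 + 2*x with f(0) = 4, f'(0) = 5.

Characteristic equation r² - 7r + 6 = 0 factors as (r - 1)(r - 6) = 0, so r = 1, 6.
Hence f_h = C1*exp(x) + C2*exp(6*x).
For the particular solution try f_p = A0 + A1*x + A2*x^2. Substituting and matching coefficients of each power of x gives A0 = -65/108, A1 = -29/18, A2 = -5/6, so f_p = -65/108 - 29*x/18 - 5*x^2/6.
General solution: f = -65/108 - 29*x/18 - 5*x^2/6 + C1*exp(x) + C2*exp(6*x).
Apply the initial conditions: f(0) = -65/108 + C1 + C2 = 4 and f'(0) = -29/18 + C1 + 6*C2 = 5. Solving gives C1 = 21/5, C2 = 217/540.

f = -65/108 - 29*x/18 - 5*x**2/6 + 21*exp(x)/5 + 217*exp(6*x)/540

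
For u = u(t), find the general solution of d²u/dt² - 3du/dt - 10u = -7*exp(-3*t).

Characteristic equation r² - 3r - 10 = 0 factors as (r + 2)(r - 5) = 0, so r = -2, 5.
Hence u_h = C1*exp(-2*t) + C2*exp(5*t).
Try u_p = A*exp(-3*t). Substituting into the equation and dividing by exp(-3*t) gives A = -7/8, so u_p = -7*exp(-3*t)/8.

u = -7*exp(-3*t)/8 + C1*exp(-2*t) + C2*exp(5*t)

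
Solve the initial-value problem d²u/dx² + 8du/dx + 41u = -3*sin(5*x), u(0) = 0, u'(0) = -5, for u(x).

u = -3*sin(5*x)/116 + 15*cos(5*x)/232 - 119*exp(-4*x)*sin(5*x)/116 - 15*cos(5*x)*exp(-4*x)/232

Characteristic equation r² + 8r + 41 = 0 has discriminant (8)² - 4·(41) = -100 < 0, so r = -4 ± 5i.
Hence u_h = C1*cos(5*x)*exp(-4*x) + C2*exp(-4*x)*sin(5*x).
Try u_p = A*cos(5*x) + B*sin(5*x). Substituting and equating the coefficients of cos(5x) and sin(5x) gives A = 15/232, B = -3/116, so u_p = -3*sin(5*x)/116 + 15*cos(5*x)/232.
General solution: u = -3*sin(5*x)/116 + 15*cos(5*x)/232 + C1*cos(5*x)*exp(-4*x) + C2*exp(-4*x)*sin(5*x).
Apply the initial conditions: u(0) = 15/232 + C1 = 0 and u'(0) = -15/116 - 4*C1 + 5*C2 = -5. Solving gives C1 = -15/232, C2 = -119/116.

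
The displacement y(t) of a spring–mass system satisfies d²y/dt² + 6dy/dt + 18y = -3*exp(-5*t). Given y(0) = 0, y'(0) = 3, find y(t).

y = -3*exp(-5*t)/13 + 3*cos(3*t)*exp(-3*t)/13 + 11*exp(-3*t)*sin(3*t)/13

Characteristic equation r² + 6r + 18 = 0 has discriminant (6)² - 4·(18) = -36 < 0, so r = -3 ± 3i.
Hence y_h = C1*cos(3*t)*exp(-3*t) + C2*exp(-3*t)*sin(3*t).
Try y_p = A*exp(-5*t). Substituting into the equation and dividing by exp(-5*t) gives A = -3/13, so y_p = -3*exp(-5*t)/13.
General solution: y = -3*exp(-5*t)/13 + C1*cos(3*t)*exp(-3*t) + C2*exp(-3*t)*sin(3*t).
Apply the initial conditions: y(0) = -3/13 + C1 = 0 and y'(0) = 15/13 - 3*C1 + 3*C2 = 3. Solving gives C1 = 3/13, C2 = 11/13.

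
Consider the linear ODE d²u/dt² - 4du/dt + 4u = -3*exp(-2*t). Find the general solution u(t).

Characteristic equation r² - 4r + 4 = 0 has discriminant (-4)² - 4·(4) = 0, so r = 2 is a repeated root.
Hence u_h = (C1 + C2*t)*exp(2*t).
Try u_p = A*exp(-2*t). Substituting into the equation and dividing by exp(-2*t) gives A = -3/16, so u_p = -3*exp(-2*t)/16.

u = -3*exp(-2*t)/16 + C1*exp(2*t) + C2*t*exp(2*t)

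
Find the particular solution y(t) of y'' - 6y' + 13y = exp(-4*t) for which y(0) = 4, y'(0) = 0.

y = exp(-4*t)/53 - 629*exp(3*t)*sin(2*t)/106 + 211*cos(2*t)*exp(3*t)/53

Characteristic equation r² - 6r + 13 = 0 has discriminant (-6)² - 4·(13) = -16 < 0, so r = 3 ± 2i.
Hence y_h = C1*cos(2*t)*exp(3*t) + C2*exp(3*t)*sin(2*t).
Try y_p = A*exp(-4*t). Substituting into the equation and dividing by exp(-4*t) gives A = 1/53, so y_p = exp(-4*t)/53.
General solution: y = exp(-4*t)/53 + C1*cos(2*t)*exp(3*t) + C2*exp(3*t)*sin(2*t).
Apply the initial conditions: y(0) = 1/53 + C1 = 4 and y'(0) = -4/53 + 2*C2 + 3*C1 = 0. Solving gives C1 = 211/53, C2 = -629/106.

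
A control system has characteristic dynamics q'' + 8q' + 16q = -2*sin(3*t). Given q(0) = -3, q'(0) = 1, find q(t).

Characteristic equation r² + 8r + 16 = 0 has discriminant (8)² - 4·(16) = 0, so r = -4 is a repeated root.
Hence q_h = (C1 + C2*t)*exp(-4*t).
Try q_p = A*cos(3*t) + B*sin(3*t). Substituting and equating the coefficients of cos(3t) and sin(3t) gives A = 48/625, B = -14/625, so q_p = -14*sin(3*t)/625 + 48*cos(3*t)/625.
General solution: q = -14*sin(3*t)/625 + 48*cos(3*t)/625 + C1*exp(-4*t) + C2*t*exp(-4*t).
Apply the initial conditions: q(0) = 48/625 + C1 = -3 and q'(0) = -42/625 + C2 - 4*C1 = 1. Solving gives C1 = -1923/625, C2 = -281/25.

q = -1923*exp(-4*t)/625 - 14*sin(3*t)/625 + 48*cos(3*t)/625 - 281*t*exp(-4*t)/25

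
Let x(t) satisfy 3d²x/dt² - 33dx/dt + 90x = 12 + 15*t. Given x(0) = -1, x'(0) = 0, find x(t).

Divide through by 3: x'' - 11x' + 30x = 4 + 5*t.
Characteristic equation r² - 11r + 30 = 0 factors as (r - 6)(r - 5) = 0, so r = 6, 5.
Hence x_h = C1*exp(6*t) + C2*exp(5*t).
For the particular solution try x_p = A0 + A1*t. Substituting and matching coefficients of each power of t gives A0 = 7/36, A1 = 1/6, so x_p = 7/36 + t/6.
General solution: x = 7/36 + t/6 + C1*exp(6*t) + C2*exp(5*t).
Apply the initial conditions: x(0) = 7/36 + C1 + C2 = -1 and x'(0) = 1/6 + 5*C2 + 6*C1 = 0. Solving gives C1 = 209/36, C2 = -7.

x = 7/36 - 7*exp(5*t) + t/6 + 209*exp(6*t)/36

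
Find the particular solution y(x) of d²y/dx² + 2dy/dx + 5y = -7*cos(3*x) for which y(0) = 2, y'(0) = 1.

y = -21*sin(3*x)/26 + 7*cos(3*x)/13 + 19*cos(2*x)*exp(-x)/13 + 127*exp(-x)*sin(2*x)/52

Characteristic equation r² + 2r + 5 = 0 has discriminant (2)² - 4·(5) = -16 < 0, so r = -1 ± 2i.
Hence y_h = C1*cos(2*x)*exp(-x) + C2*exp(-x)*sin(2*x).
Try y_p = A*cos(3*x) + B*sin(3*x). Substituting and equating the coefficients of cos(3x) and sin(3x) gives A = 7/13, B = -21/26, so y_p = -21*sin(3*x)/26 + 7*cos(3*x)/13.
General solution: y = -21*sin(3*x)/26 + 7*cos(3*x)/13 + C1*cos(2*x)*exp(-x) + C2*exp(-x)*sin(2*x).
Apply the initial conditions: y(0) = 7/13 + C1 = 2 and y'(0) = -63/26 - C1 + 2*C2 = 1. Solving gives C1 = 19/13, C2 = 127/52.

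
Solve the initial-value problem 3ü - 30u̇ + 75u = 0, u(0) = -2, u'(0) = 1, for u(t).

u = -2*exp(5*t) + 11*t*exp(5*t)

Divide through by 3: u'' - 10u' + 25u = 0.
Characteristic equation r² - 10r + 25 = 0 has discriminant (-10)² - 4·(25) = 0, so r = 5 is a repeated root.
Hence u_h = (C1 + C2*t)*exp(5*t).
Apply the initial conditions: u(0) = C1 = -2 and u'(0) = C2 + 5*C1 = 1. Solving gives C1 = -2, C2 = 11.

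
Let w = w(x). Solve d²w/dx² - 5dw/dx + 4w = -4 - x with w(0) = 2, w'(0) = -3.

w = -21/16 - 97*exp(4*x)/48 - x/4 + 16*exp(x)/3

Characteristic equation r² - 5r + 4 = 0 factors as (r - 1)(r - 4) = 0, so r = 1, 4.
Hence w_h = C1*exp(x) + C2*exp(4*x).
For the particular solution try w_p = A0 + A1*x. Substituting and matching coefficients of each power of x gives A0 = -21/16, A1 = -1/4, so w_p = -21/16 - x/4.
General solution: w = -21/16 - x/4 + C1*exp(x) + C2*exp(4*x).
Apply the initial conditions: w(0) = -21/16 + C1 + C2 = 2 and w'(0) = -1/4 + C1 + 4*C2 = -3. Solving gives C1 = 16/3, C2 = -97/48.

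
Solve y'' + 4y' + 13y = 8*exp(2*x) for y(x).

Characteristic equation r² + 4r + 13 = 0 has discriminant (4)² - 4·(13) = -36 < 0, so r = -2 ± 3i.
Hence y_h = C1*cos(3*x)*exp(-2*x) + C2*exp(-2*x)*sin(3*x).
Try y_p = A*exp(2*x). Substituting into the equation and dividing by exp(2*x) gives A = 8/25, so y_p = 8*exp(2*x)/25.

y = 8*exp(2*x)/25 + C1*cos(3*x)*exp(-2*x) + C2*exp(-2*x)*sin(3*x)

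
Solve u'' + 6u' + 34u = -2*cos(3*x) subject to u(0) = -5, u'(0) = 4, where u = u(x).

u = -50*cos(3*x)/949 - 36*sin(3*x)/949 - 10181*exp(-3*x)*sin(5*x)/4745 - 4695*cos(5*x)*exp(-3*x)/949

Characteristic equation r² + 6r + 34 = 0 has discriminant (6)² - 4·(34) = -100 < 0, so r = -3 ± 5i.
Hence u_h = C1*cos(5*x)*exp(-3*x) + C2*exp(-3*x)*sin(5*x).
Try u_p = A*cos(3*x) + B*sin(3*x). Substituting and equating the coefficients of cos(3x) and sin(3x) gives A = -50/949, B = -36/949, so u_p = -50*cos(3*x)/949 - 36*sin(3*x)/949.
General solution: u = -50*cos(3*x)/949 - 36*sin(3*x)/949 + C1*cos(5*x)*exp(-3*x) + C2*exp(-3*x)*sin(5*x).
Apply the initial conditions: u(0) = -50/949 + C1 = -5 and u'(0) = -108/949 - 3*C1 + 5*C2 = 4. Solving gives C1 = -4695/949, C2 = -10181/4745.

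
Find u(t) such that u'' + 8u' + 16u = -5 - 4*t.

Characteristic equation r² + 8r + 16 = 0 has discriminant (8)² - 4·(16) = 0, so r = -4 is a repeated root.
Hence u_h = (C1 + C2*t)*exp(-4*t).
For the particular solution try u_p = A0 + A1*t. Substituting and matching coefficients of each power of t gives A0 = -3/16, A1 = -1/4, so u_p = -3/16 - t/4.

u = -3/16 - t/4 + C1*exp(-4*t) + C2*t*exp(-4*t)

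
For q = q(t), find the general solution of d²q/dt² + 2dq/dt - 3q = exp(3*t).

Characteristic equation r² + 2r - 3 = 0 factors as (r - 1)(r + 3) = 0, so r = 1, -3.
Hence q_h = C1*exp(t) + C2*exp(-3*t).
Try q_p = A*exp(3*t). Substituting into the equation and dividing by exp(3*t) gives A = 1/12, so q_p = exp(3*t)/12.

q = exp(3*t)/12 + C1*exp(t) + C2*exp(-3*t)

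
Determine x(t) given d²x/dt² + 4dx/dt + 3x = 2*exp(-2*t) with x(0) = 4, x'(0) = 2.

x = -2*exp(-3*t) - 2*exp(-2*t) + 8*exp(-t)

Characteristic equation r² + 4r + 3 = 0 factors as (r + 1)(r + 3) = 0, so r = -1, -3.
Hence x_h = C1*exp(-t) + C2*exp(-3*t).
Try x_p = A*exp(-2*t). Substituting into the equation and dividing by exp(-2*t) gives A = -2, so x_p = -2*exp(-2*t).
General solution: x = -2*exp(-2*t) + C1*exp(-t) + C2*exp(-3*t).
Apply the initial conditions: x(0) = -2 + C1 + C2 = 4 and x'(0) = 4 - C1 - 3*C2 = 2. Solving gives C1 = 8, C2 = -2.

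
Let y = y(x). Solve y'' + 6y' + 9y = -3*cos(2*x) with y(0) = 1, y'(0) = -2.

Characteristic equation r² + 6r + 9 = 0 has discriminant (6)² - 4·(9) = 0, so r = -3 is a repeated root.
Hence y_h = (C1 + C2*x)*exp(-3*x).
Try y_p = A*cos(2*x) + B*sin(2*x). Substituting and equating the coefficients of cos(2x) and sin(2x) gives A = -15/169, B = -36/169, so y_p = -36*sin(2*x)/169 - 15*cos(2*x)/169.
General solution: y = -36*sin(2*x)/169 - 15*cos(2*x)/169 + C1*exp(-3*x) + C2*x*exp(-3*x).
Apply the initial conditions: y(0) = -15/169 + C1 = 1 and y'(0) = -72/169 + C2 - 3*C1 = -2. Solving gives C1 = 184/169, C2 = 22/13.

y = -36*sin(2*x)/169 - 15*cos(2*x)/169 + 184*exp(-3*x)/169 + 22*x*exp(-3*x)/13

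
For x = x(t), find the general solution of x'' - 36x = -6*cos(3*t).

Characteristic equation r² - 36 = 0 factors as (r - 6)(r + 6) = 0, so r = 6, -6.
Hence x_h = C1*exp(6*t) + C2*exp(-6*t).
Try x_p = A*cos(3*t) + B*sin(3*t). Substituting and equating the coefficients of cos(3t) and sin(3t) gives A = 2/15, B = 0, so x_p = 2*cos(3*t)/15.

x = 2*cos(3*t)/15 + C1*exp(6*t) + C2*exp(-6*t)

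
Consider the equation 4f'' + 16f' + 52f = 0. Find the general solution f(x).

Divide through by 4: f'' + 4f' + 13f = 0.
Characteristic equation r² + 4r + 13 = 0 has discriminant (4)² - 4·(13) = -36 < 0, so r = -2 ± 3i.
Hence f_h = C1*cos(3*x)*exp(-2*x) + C2*exp(-2*x)*sin(3*x).

f = C1*cos(3*x)*exp(-2*x) + C2*exp(-2*x)*sin(3*x)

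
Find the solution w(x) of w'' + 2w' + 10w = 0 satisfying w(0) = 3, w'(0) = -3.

w = 3*cos(3*x)*exp(-x)

Characteristic equation r² + 2r + 10 = 0 has discriminant (2)² - 4·(10) = -36 < 0, so r = -1 ± 3i.
Hence w_h = C1*cos(3*x)*exp(-x) + C2*exp(-x)*sin(3*x).
Apply the initial conditions: w(0) = C1 = 3 and w'(0) = -C1 + 3*C2 = -3. Solving gives C1 = 3, C2 = 0.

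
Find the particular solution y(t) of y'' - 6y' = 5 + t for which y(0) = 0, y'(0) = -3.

Characteristic equation r² - 6r = 0 factors as (r - 6)r = 0, so r = 6, 0.
Hence y_h = C1*exp(6*t) + C2.
Since 0 is a characteristic root (multiplicity 1), multiply the polynomial trial by t: try y_p = t*(A0 + A1*t). Substituting and matching coefficients of each power of t gives A0 = -31/36, A1 = -1/12, so y_p = -31*t/36 - t^2/12.
General solution: y = C2 - 31*t/36 - t^2/12 + C1*exp(6*t).
Apply the initial conditions: y(0) = C1 + C2 = 0 and y'(0) = -31/36 + 6*C1 = -3. Solving gives C1 = -77/216, C2 = 77/216.

y = 77/216 - 77*exp(6*t)/216 - 31*t/36 - t**2/12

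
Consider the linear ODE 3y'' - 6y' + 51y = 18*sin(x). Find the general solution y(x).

Divide through by 3: y'' - 2y' + 17y = 6*sin(x).
Characteristic equation r² - 2r + 17 = 0 has discriminant (-2)² - 4·(17) = -64 < 0, so r = 1 ± 4i.
Hence y_h = C1*cos(4*x)*exp(x) + C2*exp(x)*sin(4*x).
Try y_p = A*cos(x) + B*sin(x). Substituting and equating the coefficients of cos(x) and sin(x) gives A = 3/65, B = 24/65, so y_p = 3*cos(x)/65 + 24*sin(x)/65.

y = 3*cos(x)/65 + 24*sin(x)/65 + C1*cos(4*x)*exp(x) + C2*exp(x)*sin(4*x)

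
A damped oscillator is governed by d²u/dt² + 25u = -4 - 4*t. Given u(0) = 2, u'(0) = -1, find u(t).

u = -4/25 - 21*sin(5*t)/125 - 4*t/25 + 54*cos(5*t)/25

Characteristic equation r² + 25 = 0 has discriminant (0)² - 4·(25) = -100 < 0, so r = ± 5i.
Hence u_h = C1*cos(5*t) + C2*sin(5*t).
For the particular solution try u_p = A0 + A1*t. Substituting and matching coefficients of each power of t gives A0 = -4/25, A1 = -4/25, so u_p = -4/25 - 4*t/25.
General solution: u = -4/25 - 4*t/25 + C1*cos(5*t) + C2*sin(5*t).
Apply the initial conditions: u(0) = -4/25 + C1 = 2 and u'(0) = -4/25 + 5*C2 = -1. Solving gives C1 = 54/25, C2 = -21/125.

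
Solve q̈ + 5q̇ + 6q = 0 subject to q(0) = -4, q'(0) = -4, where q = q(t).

Characteristic equation r² + 5r + 6 = 0 factors as (r + 3)(r + 2) = 0, so r = -3, -2.
Hence q_h = C1*exp(-3*t) + C2*exp(-2*t).
Apply the initial conditions: q(0) = C1 + C2 = -4 and q'(0) = -3*C1 - 2*C2 = -4. Solving gives C1 = 12, C2 = -16.

q = -16*exp(-2*t) + 12*exp(-3*t)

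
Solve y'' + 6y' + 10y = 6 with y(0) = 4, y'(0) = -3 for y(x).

y = 3/5 + 17*cos(x)*exp(-3*x)/5 + 36*exp(-3*x)*sin(x)/5

Characteristic equation r² + 6r + 10 = 0 has discriminant (6)² - 4·(10) = -4 < 0, so r = -3 ± i.
Hence y_h = C1*cos(x)*exp(-3*x) + C2*exp(-3*x)*sin(x).
For the particular solution try y_p = A0. Substituting and matching coefficients of each power of x gives A0 = 3/5, so y_p = 3/5.
General solution: y = 3/5 + C1*cos(x)*exp(-3*x) + C2*exp(-3*x)*sin(x).
Apply the initial conditions: y(0) = 3/5 + C1 = 4 and y'(0) = C2 - 3*C1 = -3. Solving gives C1 = 17/5, C2 = 36/5.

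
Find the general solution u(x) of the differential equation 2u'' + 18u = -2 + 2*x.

u = -1/9 + x/9 + C1*cos(3*x) + C2*sin(3*x)

Divide through by 2: u'' + 9u = -1 + x.
Characteristic equation r² + 9 = 0 has discriminant (0)² - 4·(9) = -36 < 0, so r = ± 3i.
Hence u_h = C1*cos(3*x) + C2*sin(3*x).
For the particular solution try u_p = A0 + A1*x. Substituting and matching coefficients of each power of x gives A0 = -1/9, A1 = 1/9, so u_p = -1/9 + x/9.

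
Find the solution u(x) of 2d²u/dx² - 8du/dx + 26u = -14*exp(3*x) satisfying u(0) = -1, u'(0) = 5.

Divide through by 2: u'' - 4u' + 13u = -7*exp(3*x).
Characteristic equation r² - 4r + 13 = 0 has discriminant (-4)² - 4·(13) = -36 < 0, so r = 2 ± 3i.
Hence u_h = C1*cos(3*x)*exp(2*x) + C2*exp(2*x)*sin(3*x).
Try u_p = A*exp(3*x). Substituting into the equation and dividing by exp(3*x) gives A = -7/10, so u_p = -7*exp(3*x)/10.
General solution: u = -7*exp(3*x)/10 + C1*cos(3*x)*exp(2*x) + C2*exp(2*x)*sin(3*x).
Apply the initial conditions: u(0) = -7/10 + C1 = -1 and u'(0) = -21/10 + 2*C1 + 3*C2 = 5. Solving gives C1 = -3/10, C2 = 77/30.

u = -7*exp(3*x)/10 - 3*cos(3*x)*exp(2*x)/10 + 77*exp(2*x)*sin(3*x)/30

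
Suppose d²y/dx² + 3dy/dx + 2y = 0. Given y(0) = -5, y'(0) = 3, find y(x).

Characteristic equation r² + 3r + 2 = 0 factors as (r + 1)(r + 2) = 0, so r = -1, -2.
Hence y_h = C1*exp(-x) + C2*exp(-2*x).
Apply the initial conditions: y(0) = C1 + C2 = -5 and y'(0) = -C1 - 2*C2 = 3. Solving gives C1 = -7, C2 = 2.

y = -7*exp(-x) + 2*exp(-2*x)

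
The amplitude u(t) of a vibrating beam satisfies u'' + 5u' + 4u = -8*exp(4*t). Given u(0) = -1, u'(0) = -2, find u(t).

Characteristic equation r² + 5r + 4 = 0 factors as (r + 4)(r + 1) = 0, so r = -4, -1.
Hence u_h = C1*exp(-4*t) + C2*exp(-t).
Try u_p = A*exp(4*t). Substituting into the equation and dividing by exp(4*t) gives A = -1/5, so u_p = -exp(4*t)/5.
General solution: u = -exp(4*t)/5 + C1*exp(-4*t) + C2*exp(-t).
Apply the initial conditions: u(0) = -1/5 + C1 + C2 = -1 and u'(0) = -4/5 - C2 - 4*C1 = -2. Solving gives C1 = 2/3, C2 = -22/15.

u = -22*exp(-t)/15 - exp(4*t)/5 + 2*exp(-4*t)/3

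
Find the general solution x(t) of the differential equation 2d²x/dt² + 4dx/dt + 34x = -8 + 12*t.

Divide through by 2: x'' + 2x' + 17x = -4 + 6*t.
Characteristic equation r² + 2r + 17 = 0 has discriminant (2)² - 4·(17) = -64 < 0, so r = -1 ± 4i.
Hence x_h = C1*cos(4*t)*exp(-t) + C2*exp(-t)*sin(4*t).
For the particular solution try x_p = A0 + A1*t. Substituting and matching coefficients of each power of t gives A0 = -80/289, A1 = 6/17, so x_p = -80/289 + 6*t/17.

x = -80/289 + 6*t/17 + C1*cos(4*t)*exp(-t) + C2*exp(-t)*sin(4*t)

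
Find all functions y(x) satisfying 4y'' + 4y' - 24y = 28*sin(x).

y = -49*sin(x)/50 - 7*cos(x)/50 + C1*exp(2*x) + C2*exp(-3*x)

Divide through by 4: y'' + y' - 6y = 7*sin(x).
Characteristic equation r² + r - 6 = 0 factors as (r - 2)(r + 3) = 0, so r = 2, -3.
Hence y_h = C1*exp(2*x) + C2*exp(-3*x).
Try y_p = A*cos(x) + B*sin(x). Substituting and equating the coefficients of cos(x) and sin(x) gives A = -7/50, B = -49/50, so y_p = -49*sin(x)/50 - 7*cos(x)/50.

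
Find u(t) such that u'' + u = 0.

Characteristic equation r² + 1 = 0 has discriminant (0)² - 4·(1) = -4 < 0, so r = ± i.
Hence u_h = C1*cos(t) + C2*sin(t).

u = C1*cos(t) + C2*sin(t)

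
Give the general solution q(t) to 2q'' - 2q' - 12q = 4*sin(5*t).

q = -31*sin(5*t)/493 + 5*cos(5*t)/493 + C1*exp(3*t) + C2*exp(-2*t)

Divide through by 2: q'' - q' - 6q = 2*sin(5*t).
Characteristic equation r² - r - 6 = 0 factors as (r - 3)(r + 2) = 0, so r = 3, -2.
Hence q_h = C1*exp(3*t) + C2*exp(-2*t).
Try q_p = A*cos(5*t) + B*sin(5*t). Substituting and equating the coefficients of cos(5t) and sin(5t) gives A = 5/493, B = -31/493, so q_p = -31*sin(5*t)/493 + 5*cos(5*t)/493.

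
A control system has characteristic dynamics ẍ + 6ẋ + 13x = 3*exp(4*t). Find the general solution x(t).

Characteristic equation r² + 6r + 13 = 0 has discriminant (6)² - 4·(13) = -16 < 0, so r = -3 ± 2i.
Hence x_h = C1*cos(2*t)*exp(-3*t) + C2*exp(-3*t)*sin(2*t).
Try x_p = A*exp(4*t). Substituting into the equation and dividing by exp(4*t) gives A = 3/53, so x_p = 3*exp(4*t)/53.

x = 3*exp(4*t)/53 + C1*cos(2*t)*exp(-3*t) + C2*exp(-3*t)*sin(2*t)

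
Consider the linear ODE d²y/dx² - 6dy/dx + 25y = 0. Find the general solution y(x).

Characteristic equation r² - 6r + 25 = 0 has discriminant (-6)² - 4·(25) = -64 < 0, so r = 3 ± 4i.
Hence y_h = C1*cos(4*x)*exp(3*x) + C2*exp(3*x)*sin(4*x).

y = C1*cos(4*x)*exp(3*x) + C2*exp(3*x)*sin(4*x)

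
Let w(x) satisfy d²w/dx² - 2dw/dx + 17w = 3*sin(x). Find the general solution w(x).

Characteristic equation r² - 2r + 17 = 0 has discriminant (-2)² - 4·(17) = -64 < 0, so r = 1 ± 4i.
Hence w_h = C1*cos(4*x)*exp(x) + C2*exp(x)*sin(4*x).
Try w_p = A*cos(x) + B*sin(x). Substituting and equating the coefficients of cos(x) and sin(x) gives A = 3/130, B = 12/65, so w_p = 3*cos(x)/130 + 12*sin(x)/65.

w = 3*cos(x)/130 + 12*sin(x)/65 + C1*cos(4*x)*exp(x) + C2*exp(x)*sin(4*x)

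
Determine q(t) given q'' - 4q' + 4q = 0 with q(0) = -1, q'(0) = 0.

Characteristic equation r² - 4r + 4 = 0 has discriminant (-4)² - 4·(4) = 0, so r = 2 is a repeated root.
Hence q_h = (C1 + C2*t)*exp(2*t).
Apply the initial conditions: q(0) = C1 = -1 and q'(0) = C2 + 2*C1 = 0. Solving gives C1 = -1, C2 = 2.

q = -exp(2*t) + 2*t*exp(2*t)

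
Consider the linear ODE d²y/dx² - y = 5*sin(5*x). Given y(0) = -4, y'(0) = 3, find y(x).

Characteristic equation r² - 1 = 0 factors as (r - 1)(r + 1) = 0, so r = 1, -1.
Hence y_h = C1*exp(x) + C2*exp(-x).
Try y_p = A*cos(5*x) + B*sin(5*x). Substituting and equating the coefficients of cos(5x) and sin(5x) gives A = 0, B = -5/26, so y_p = -5*sin(5*x)/26.
General solution: y = -5*sin(5*x)/26 + C1*exp(x) + C2*exp(-x).
Apply the initial conditions: y(0) = C1 + C2 = -4 and y'(0) = -25/26 + C1 - C2 = 3. Solving gives C1 = -1/52, C2 = -207/52.

y = -207*exp(-x)/52 - 5*sin(5*x)/26 - exp(x)/52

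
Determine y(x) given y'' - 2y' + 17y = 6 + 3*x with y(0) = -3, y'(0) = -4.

y = 108/289 + 3*x/17 - 975*cos(4*x)*exp(x)/289 - 58*exp(x)*sin(4*x)/289

Characteristic equation r² - 2r + 17 = 0 has discriminant (-2)² - 4·(17) = -64 < 0, so r = 1 ± 4i.
Hence y_h = C1*cos(4*x)*exp(x) + C2*exp(x)*sin(4*x).
For the particular solution try y_p = A0 + A1*x. Substituting and matching coefficients of each power of x gives A0 = 108/289, A1 = 3/17, so y_p = 108/289 + 3*x/17.
General solution: y = 108/289 + 3*x/17 + C1*cos(4*x)*exp(x) + C2*exp(x)*sin(4*x).
Apply the initial conditions: y(0) = 108/289 + C1 = -3 and y'(0) = 3/17 + C1 + 4*C2 = -4. Solving gives C1 = -975/289, C2 = -58/289.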